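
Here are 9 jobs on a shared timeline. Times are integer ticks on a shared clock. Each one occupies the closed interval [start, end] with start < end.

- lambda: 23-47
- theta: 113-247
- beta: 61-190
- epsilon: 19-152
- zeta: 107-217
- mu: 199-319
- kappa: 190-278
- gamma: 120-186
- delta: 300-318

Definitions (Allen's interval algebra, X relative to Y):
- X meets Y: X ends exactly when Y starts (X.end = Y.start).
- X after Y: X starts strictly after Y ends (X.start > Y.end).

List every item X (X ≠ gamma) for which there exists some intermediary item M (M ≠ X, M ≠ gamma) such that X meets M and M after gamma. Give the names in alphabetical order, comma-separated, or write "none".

beta

Target gamma = [120, 186].
Intermediaries M with M after gamma: delta, kappa, mu.
Via delta — items with X meets delta: none.
Via kappa — items with X meets kappa: beta.
Via mu — items with X meets mu: none.
Union: beta.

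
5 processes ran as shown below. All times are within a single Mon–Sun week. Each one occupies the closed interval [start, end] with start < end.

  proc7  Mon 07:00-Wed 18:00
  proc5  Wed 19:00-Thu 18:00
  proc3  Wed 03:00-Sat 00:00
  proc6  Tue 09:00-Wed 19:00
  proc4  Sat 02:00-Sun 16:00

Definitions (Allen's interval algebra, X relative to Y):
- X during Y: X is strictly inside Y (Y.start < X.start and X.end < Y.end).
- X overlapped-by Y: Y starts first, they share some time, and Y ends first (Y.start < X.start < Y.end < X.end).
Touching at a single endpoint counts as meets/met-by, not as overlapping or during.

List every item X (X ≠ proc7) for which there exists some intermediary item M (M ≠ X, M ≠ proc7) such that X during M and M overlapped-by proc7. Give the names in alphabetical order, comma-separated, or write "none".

Target proc7 = [Mon 07:00, Wed 18:00].
Intermediaries M with M overlapped-by proc7: proc3, proc6.
Via proc3 — items with X during proc3: proc5.
Via proc6 — items with X during proc6: none.
Union: proc5.

proc5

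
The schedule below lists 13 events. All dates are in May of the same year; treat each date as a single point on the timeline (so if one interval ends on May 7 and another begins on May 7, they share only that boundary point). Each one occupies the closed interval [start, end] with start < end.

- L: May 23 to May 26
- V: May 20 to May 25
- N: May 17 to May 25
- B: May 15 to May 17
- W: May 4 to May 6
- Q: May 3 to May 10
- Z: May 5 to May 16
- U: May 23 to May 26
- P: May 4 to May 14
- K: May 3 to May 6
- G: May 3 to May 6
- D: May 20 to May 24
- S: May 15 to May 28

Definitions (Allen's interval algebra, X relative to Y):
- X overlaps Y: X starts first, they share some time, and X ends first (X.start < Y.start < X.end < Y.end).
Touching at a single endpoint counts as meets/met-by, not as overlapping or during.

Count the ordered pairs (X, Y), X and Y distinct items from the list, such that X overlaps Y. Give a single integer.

16

Checking all 156 ordered pairs for relation 'overlaps'; matching pairs in alphabetical order:
(D, L): D overlaps L ✓
(D, U): D overlaps U ✓
(G, P): G overlaps P ✓
(G, Z): G overlaps Z ✓
(K, P): K overlaps P ✓
(K, Z): K overlaps Z ✓
(N, L): N overlaps L ✓
(N, U): N overlaps U ✓
(P, Z): P overlaps Z ✓
(Q, P): Q overlaps P ✓
(Q, Z): Q overlaps Z ✓
(V, L): V overlaps L ✓
(V, U): V overlaps U ✓
(W, Z): W overlaps Z ✓
(Z, B): Z overlaps B ✓
(Z, S): Z overlaps S ✓
Count: 16.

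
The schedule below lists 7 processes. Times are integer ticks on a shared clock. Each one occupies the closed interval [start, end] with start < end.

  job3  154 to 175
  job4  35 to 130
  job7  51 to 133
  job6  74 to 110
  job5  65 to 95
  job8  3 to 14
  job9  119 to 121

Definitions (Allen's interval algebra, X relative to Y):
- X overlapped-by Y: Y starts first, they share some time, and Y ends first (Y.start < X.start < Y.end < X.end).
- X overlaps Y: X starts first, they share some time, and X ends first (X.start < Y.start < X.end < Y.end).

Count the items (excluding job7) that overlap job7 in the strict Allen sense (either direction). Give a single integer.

Target job7 = [51, 133].
job3 [154, 175] → after → no.
job4 [35, 130] → overlaps → counts.
job5 [65, 95] → during → no.
job6 [74, 110] → during → no.
job8 [3, 14] → before → no.
job9 [119, 121] → during → no.
Total: 1.

1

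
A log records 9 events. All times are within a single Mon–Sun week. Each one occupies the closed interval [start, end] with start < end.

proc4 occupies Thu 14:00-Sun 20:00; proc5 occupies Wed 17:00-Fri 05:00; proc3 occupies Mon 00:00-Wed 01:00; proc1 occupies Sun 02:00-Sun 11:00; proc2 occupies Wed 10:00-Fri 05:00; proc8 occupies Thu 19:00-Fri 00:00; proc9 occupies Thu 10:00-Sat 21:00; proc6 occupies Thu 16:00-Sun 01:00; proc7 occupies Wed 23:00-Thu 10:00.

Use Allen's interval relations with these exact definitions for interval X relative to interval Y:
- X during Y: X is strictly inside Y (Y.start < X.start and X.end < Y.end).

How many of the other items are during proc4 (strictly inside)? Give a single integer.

Target proc4 = [Thu 14:00, Sun 20:00].
proc1 [Sun 02:00, Sun 11:00] → during → counts.
proc2 [Wed 10:00, Fri 05:00] → overlaps → no.
proc3 [Mon 00:00, Wed 01:00] → before → no.
proc5 [Wed 17:00, Fri 05:00] → overlaps → no.
proc6 [Thu 16:00, Sun 01:00] → during → counts.
proc7 [Wed 23:00, Thu 10:00] → before → no.
proc8 [Thu 19:00, Fri 00:00] → during → counts.
proc9 [Thu 10:00, Sat 21:00] → overlaps → no.
Total: 3.

3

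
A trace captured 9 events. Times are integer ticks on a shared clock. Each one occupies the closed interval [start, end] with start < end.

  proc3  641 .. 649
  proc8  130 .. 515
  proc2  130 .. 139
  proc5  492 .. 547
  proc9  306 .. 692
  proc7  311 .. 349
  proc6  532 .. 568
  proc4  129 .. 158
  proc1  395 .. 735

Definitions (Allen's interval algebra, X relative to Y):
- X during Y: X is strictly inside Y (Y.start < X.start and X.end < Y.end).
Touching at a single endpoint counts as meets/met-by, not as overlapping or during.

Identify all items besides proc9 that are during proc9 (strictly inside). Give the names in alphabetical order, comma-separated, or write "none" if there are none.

proc3, proc5, proc6, proc7

Target proc9 = [306, 692].
proc1 [395, 735] → overlapped-by → no.
proc2 [130, 139] → before → no.
proc3 [641, 649] → during → yes.
proc4 [129, 158] → before → no.
proc5 [492, 547] → during → yes.
proc6 [532, 568] → during → yes.
proc7 [311, 349] → during → yes.
proc8 [130, 515] → overlaps → no.
Result: proc3, proc5, proc6, proc7.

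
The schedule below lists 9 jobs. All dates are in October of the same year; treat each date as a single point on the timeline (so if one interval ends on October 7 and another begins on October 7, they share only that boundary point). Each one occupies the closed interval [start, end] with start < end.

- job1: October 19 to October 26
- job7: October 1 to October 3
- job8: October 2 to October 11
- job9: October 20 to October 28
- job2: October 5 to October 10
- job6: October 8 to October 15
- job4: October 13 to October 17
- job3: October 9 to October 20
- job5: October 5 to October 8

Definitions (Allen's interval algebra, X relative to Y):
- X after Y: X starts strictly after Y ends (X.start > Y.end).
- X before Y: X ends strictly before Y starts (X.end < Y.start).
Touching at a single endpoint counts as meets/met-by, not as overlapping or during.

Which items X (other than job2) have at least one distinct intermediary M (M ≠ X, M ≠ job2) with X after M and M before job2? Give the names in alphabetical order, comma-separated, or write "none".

job1, job3, job4, job5, job6, job9

Target job2 = [October 5, October 10].
Intermediaries M with M before job2: job7.
Via job7 — items with X after job7: job1, job3, job4, job5, job6, job9.
Union: job1, job3, job4, job5, job6, job9.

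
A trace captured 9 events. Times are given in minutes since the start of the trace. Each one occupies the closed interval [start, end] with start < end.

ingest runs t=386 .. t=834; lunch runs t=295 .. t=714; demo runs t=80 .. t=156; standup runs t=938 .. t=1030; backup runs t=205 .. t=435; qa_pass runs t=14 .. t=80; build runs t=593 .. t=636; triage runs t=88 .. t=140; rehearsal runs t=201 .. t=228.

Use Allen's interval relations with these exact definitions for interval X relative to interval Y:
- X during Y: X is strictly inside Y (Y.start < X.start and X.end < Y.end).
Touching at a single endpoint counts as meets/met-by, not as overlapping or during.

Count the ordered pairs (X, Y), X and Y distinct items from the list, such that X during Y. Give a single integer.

3

Checking all 72 ordered pairs for relation 'during'; matching pairs in alphabetical order:
(build, ingest): build during ingest ✓
(build, lunch): build during lunch ✓
(triage, demo): triage during demo ✓
Count: 3.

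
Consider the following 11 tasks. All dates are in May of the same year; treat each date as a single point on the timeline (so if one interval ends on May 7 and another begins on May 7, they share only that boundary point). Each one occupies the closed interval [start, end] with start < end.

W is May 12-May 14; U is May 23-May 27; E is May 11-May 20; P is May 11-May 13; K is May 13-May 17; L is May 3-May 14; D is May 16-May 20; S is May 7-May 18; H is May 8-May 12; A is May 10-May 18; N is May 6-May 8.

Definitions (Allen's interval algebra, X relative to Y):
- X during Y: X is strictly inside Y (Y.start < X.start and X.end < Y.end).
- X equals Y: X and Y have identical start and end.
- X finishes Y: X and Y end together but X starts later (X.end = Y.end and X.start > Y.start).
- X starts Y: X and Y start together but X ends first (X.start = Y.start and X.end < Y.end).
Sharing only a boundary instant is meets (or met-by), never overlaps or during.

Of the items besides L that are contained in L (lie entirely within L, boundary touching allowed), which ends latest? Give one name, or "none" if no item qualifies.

Target L = [May 3, May 14].
A [May 10, May 18] → overlapped-by → excluded.
D [May 16, May 20] → after → excluded.
E [May 11, May 20] → overlapped-by → excluded.
H [May 8, May 12] → during → candidate.
K [May 13, May 17] → overlapped-by → excluded.
N [May 6, May 8] → during → candidate.
P [May 11, May 13] → during → candidate.
S [May 7, May 18] → overlapped-by → excluded.
U [May 23, May 27] → after → excluded.
W [May 12, May 14] → finishes → candidate.
Among candidates, latest end is May 14 → W.

W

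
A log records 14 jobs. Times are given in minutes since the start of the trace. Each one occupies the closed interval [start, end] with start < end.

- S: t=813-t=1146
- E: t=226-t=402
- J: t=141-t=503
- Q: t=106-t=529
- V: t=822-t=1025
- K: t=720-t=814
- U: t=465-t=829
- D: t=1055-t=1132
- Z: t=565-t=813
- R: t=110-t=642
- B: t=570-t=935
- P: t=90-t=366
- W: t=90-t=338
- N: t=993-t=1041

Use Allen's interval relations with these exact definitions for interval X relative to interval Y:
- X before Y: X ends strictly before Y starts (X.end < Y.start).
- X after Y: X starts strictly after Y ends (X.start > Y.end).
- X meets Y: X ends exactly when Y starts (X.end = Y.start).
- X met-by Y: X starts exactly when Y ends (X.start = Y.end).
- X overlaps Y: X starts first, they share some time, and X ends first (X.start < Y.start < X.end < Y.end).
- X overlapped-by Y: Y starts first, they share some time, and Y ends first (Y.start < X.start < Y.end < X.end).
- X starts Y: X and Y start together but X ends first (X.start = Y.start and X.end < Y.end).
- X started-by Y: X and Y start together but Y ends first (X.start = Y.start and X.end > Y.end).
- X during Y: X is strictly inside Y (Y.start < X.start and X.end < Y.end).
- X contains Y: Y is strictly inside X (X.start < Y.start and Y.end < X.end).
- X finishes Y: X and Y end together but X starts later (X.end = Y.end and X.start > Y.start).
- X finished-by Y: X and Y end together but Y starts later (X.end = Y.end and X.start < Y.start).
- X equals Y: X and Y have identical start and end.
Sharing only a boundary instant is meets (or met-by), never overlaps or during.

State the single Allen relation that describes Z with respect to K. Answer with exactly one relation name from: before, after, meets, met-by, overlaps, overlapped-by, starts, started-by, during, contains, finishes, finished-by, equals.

overlaps

Z = [t=565, t=813]; K = [t=720, t=814].
Compare endpoints: Z.start < K.start, Z.start < K.end, Z.end > K.start, Z.end < K.end.
That pattern is 'overlaps'.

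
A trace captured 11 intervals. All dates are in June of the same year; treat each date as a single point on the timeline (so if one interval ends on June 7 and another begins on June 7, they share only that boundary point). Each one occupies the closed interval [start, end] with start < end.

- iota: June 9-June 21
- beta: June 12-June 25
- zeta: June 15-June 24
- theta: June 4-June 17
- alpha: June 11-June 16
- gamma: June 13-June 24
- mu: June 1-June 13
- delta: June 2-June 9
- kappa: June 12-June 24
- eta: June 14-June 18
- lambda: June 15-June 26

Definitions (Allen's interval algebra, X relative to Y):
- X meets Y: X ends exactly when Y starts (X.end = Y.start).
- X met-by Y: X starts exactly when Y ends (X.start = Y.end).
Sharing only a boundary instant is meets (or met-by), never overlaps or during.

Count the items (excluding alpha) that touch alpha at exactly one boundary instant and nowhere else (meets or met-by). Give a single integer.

0

Target alpha = [June 11, June 16].
beta [June 12, June 25] → overlapped-by → no.
delta [June 2, June 9] → before → no.
eta [June 14, June 18] → overlapped-by → no.
gamma [June 13, June 24] → overlapped-by → no.
iota [June 9, June 21] → contains → no.
kappa [June 12, June 24] → overlapped-by → no.
lambda [June 15, June 26] → overlapped-by → no.
mu [June 1, June 13] → overlaps → no.
theta [June 4, June 17] → contains → no.
zeta [June 15, June 24] → overlapped-by → no.
Total: 0.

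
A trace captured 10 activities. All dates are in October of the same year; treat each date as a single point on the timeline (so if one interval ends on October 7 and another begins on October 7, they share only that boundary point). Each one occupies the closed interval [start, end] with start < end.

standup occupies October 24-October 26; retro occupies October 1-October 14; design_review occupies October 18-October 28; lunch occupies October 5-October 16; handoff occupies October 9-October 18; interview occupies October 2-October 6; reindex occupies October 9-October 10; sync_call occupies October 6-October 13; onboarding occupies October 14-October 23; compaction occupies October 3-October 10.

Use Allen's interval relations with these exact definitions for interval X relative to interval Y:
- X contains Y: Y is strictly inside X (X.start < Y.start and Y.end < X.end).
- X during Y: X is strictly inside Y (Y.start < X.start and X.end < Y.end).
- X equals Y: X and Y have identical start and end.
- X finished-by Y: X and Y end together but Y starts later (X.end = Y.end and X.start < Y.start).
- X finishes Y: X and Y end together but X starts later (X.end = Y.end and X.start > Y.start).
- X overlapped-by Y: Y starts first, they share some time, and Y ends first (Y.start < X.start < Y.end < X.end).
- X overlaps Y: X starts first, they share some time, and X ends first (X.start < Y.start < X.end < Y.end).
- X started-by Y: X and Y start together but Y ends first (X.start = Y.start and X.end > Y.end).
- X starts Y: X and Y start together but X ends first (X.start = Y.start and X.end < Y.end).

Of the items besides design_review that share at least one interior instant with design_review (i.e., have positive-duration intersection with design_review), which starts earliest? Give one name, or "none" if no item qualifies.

onboarding

Target design_review = [October 18, October 28].
compaction [October 3, October 10] → before → excluded.
handoff [October 9, October 18] → meets → excluded.
interview [October 2, October 6] → before → excluded.
lunch [October 5, October 16] → before → excluded.
onboarding [October 14, October 23] → overlaps → candidate.
reindex [October 9, October 10] → before → excluded.
retro [October 1, October 14] → before → excluded.
standup [October 24, October 26] → during → candidate.
sync_call [October 6, October 13] → before → excluded.
Among candidates, earliest start is October 14 → onboarding.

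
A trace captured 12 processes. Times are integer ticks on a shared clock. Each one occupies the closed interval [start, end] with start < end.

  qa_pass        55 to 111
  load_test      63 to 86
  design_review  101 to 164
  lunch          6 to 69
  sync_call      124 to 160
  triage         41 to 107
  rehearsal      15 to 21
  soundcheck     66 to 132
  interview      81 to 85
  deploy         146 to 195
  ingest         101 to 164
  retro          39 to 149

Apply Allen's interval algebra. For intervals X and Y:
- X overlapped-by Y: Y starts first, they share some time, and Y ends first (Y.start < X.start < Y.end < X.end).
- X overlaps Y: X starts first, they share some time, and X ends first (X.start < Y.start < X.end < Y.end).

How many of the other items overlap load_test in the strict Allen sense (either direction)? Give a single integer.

2

Target load_test = [63, 86].
deploy [146, 195] → after → no.
design_review [101, 164] → after → no.
ingest [101, 164] → after → no.
interview [81, 85] → during → no.
lunch [6, 69] → overlaps → counts.
qa_pass [55, 111] → contains → no.
rehearsal [15, 21] → before → no.
retro [39, 149] → contains → no.
soundcheck [66, 132] → overlapped-by → counts.
sync_call [124, 160] → after → no.
triage [41, 107] → contains → no.
Total: 2.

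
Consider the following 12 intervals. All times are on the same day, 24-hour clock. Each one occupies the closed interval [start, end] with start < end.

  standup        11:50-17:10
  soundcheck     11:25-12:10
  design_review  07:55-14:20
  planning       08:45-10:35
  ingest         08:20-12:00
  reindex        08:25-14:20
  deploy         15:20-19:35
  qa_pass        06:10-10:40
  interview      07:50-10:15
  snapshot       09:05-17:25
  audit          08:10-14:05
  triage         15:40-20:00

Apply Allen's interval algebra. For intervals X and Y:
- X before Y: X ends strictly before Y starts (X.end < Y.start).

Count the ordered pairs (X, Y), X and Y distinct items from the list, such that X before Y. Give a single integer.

22

Checking all 132 ordered pairs for relation 'before'; matching pairs in alphabetical order:
(audit, deploy): audit before deploy ✓
(audit, triage): audit before triage ✓
(design_review, deploy): design_review before deploy ✓
(design_review, triage): design_review before triage ✓
(ingest, deploy): ingest before deploy ✓
(ingest, triage): ingest before triage ✓
(interview, deploy): interview before deploy ✓
(interview, soundcheck): interview before soundcheck ✓
(interview, standup): interview before standup ✓
(interview, triage): interview before triage ✓
(planning, deploy): planning before deploy ✓
(planning, soundcheck): planning before soundcheck ✓
(planning, standup): planning before standup ✓
(planning, triage): planning before triage ✓
(qa_pass, deploy): qa_pass before deploy ✓
(qa_pass, soundcheck): qa_pass before soundcheck ✓
(qa_pass, standup): qa_pass before standup ✓
(qa_pass, triage): qa_pass before triage ✓
(reindex, deploy): reindex before deploy ✓
(reindex, triage): reindex before triage ✓
(soundcheck, deploy): soundcheck before deploy ✓
(soundcheck, triage): soundcheck before triage ✓
Count: 22.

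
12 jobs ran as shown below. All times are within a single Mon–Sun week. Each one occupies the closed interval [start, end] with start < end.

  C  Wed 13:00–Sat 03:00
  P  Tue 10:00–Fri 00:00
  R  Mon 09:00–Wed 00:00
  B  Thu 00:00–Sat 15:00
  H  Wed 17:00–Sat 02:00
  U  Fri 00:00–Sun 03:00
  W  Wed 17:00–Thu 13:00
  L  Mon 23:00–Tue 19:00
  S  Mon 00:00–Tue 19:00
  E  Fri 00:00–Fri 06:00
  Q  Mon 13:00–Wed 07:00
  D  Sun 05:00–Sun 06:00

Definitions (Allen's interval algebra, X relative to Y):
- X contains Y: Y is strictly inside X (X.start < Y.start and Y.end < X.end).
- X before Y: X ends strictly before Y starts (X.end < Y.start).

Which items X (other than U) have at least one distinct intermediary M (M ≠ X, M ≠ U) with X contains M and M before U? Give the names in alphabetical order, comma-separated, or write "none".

Target U = [Fri 00:00, Sun 03:00].
Intermediaries M with M before U: L, Q, R, S, W.
Via L — items with X contains L: Q, R.
Via Q — items with X contains Q: none.
Via R — items with X contains R: none.
Via S — items with X contains S: none.
Via W — items with X contains W: C, P.
Union: C, P, Q, R.

C, P, Q, R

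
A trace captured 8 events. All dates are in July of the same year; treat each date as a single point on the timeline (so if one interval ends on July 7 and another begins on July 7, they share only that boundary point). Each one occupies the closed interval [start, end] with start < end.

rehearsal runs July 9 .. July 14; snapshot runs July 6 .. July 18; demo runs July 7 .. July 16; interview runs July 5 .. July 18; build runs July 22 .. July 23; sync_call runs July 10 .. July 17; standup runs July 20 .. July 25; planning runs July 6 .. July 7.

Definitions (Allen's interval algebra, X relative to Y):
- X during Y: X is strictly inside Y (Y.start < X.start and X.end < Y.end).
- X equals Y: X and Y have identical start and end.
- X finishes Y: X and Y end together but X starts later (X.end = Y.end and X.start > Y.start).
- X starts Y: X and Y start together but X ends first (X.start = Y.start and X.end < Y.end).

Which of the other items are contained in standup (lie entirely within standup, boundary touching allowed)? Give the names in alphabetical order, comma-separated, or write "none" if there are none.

build

Target standup = [July 20, July 25].
build [July 22, July 23] → during → yes.
demo [July 7, July 16] → before → no.
interview [July 5, July 18] → before → no.
planning [July 6, July 7] → before → no.
rehearsal [July 9, July 14] → before → no.
snapshot [July 6, July 18] → before → no.
sync_call [July 10, July 17] → before → no.
Result: build.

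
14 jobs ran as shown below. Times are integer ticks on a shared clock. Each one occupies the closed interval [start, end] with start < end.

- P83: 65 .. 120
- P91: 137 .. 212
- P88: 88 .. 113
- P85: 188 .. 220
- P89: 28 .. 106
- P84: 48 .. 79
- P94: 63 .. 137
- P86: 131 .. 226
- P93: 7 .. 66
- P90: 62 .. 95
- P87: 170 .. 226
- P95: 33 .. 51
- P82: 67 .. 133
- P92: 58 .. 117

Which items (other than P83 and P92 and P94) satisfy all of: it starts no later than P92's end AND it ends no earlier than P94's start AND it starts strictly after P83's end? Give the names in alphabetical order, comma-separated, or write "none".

none

Conditions: its start is no later than P92's end (X.start <= 117) AND its end is no earlier than P94's start (X.end >= 63) AND its start is strictly after P83's end (X.start > 120).
P82: start 67 <= 117? ✓; end 133 >= 63? ✓; start 67 > 120? ✗ → no.
P84: start 48 <= 117? ✓; end 79 >= 63? ✓; start 48 > 120? ✗ → no.
P85: start 188 <= 117? ✗; end 220 >= 63? ✓; start 188 > 120? ✓ → no.
P86: start 131 <= 117? ✗; end 226 >= 63? ✓; start 131 > 120? ✓ → no.
P87: start 170 <= 117? ✗; end 226 >= 63? ✓; start 170 > 120? ✓ → no.
P88: start 88 <= 117? ✓; end 113 >= 63? ✓; start 88 > 120? ✗ → no.
P89: start 28 <= 117? ✓; end 106 >= 63? ✓; start 28 > 120? ✗ → no.
P90: start 62 <= 117? ✓; end 95 >= 63? ✓; start 62 > 120? ✗ → no.
P91: start 137 <= 117? ✗; end 212 >= 63? ✓; start 137 > 120? ✓ → no.
P93: start 7 <= 117? ✓; end 66 >= 63? ✓; start 7 > 120? ✗ → no.
P95: start 33 <= 117? ✓; end 51 >= 63? ✗; start 33 > 120? ✗ → no.
Result: none.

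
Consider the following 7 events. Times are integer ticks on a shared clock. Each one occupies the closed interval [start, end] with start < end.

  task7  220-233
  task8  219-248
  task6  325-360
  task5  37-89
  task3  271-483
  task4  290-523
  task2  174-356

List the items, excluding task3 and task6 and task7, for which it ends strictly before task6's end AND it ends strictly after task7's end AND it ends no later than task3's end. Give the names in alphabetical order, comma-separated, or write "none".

task2, task8

Conditions: its end is strictly before task6's end (X.end < 360) AND its end is strictly after task7's end (X.end > 233) AND its end is no later than task3's end (X.end <= 483).
task2: end 356 < 360? ✓; end 356 > 233? ✓; end 356 <= 483? ✓ → yes.
task4: end 523 < 360? ✗; end 523 > 233? ✓; end 523 <= 483? ✗ → no.
task5: end 89 < 360? ✓; end 89 > 233? ✗; end 89 <= 483? ✓ → no.
task8: end 248 < 360? ✓; end 248 > 233? ✓; end 248 <= 483? ✓ → yes.
Result: task2, task8.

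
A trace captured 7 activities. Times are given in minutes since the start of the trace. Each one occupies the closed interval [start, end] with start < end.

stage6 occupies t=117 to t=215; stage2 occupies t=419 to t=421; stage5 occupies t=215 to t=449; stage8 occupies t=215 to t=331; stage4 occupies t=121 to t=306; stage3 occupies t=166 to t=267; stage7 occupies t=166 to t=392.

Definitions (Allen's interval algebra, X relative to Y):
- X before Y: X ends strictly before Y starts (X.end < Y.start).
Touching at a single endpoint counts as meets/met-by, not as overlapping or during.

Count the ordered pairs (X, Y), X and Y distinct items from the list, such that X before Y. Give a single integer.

Checking all 42 ordered pairs for relation 'before'; matching pairs in alphabetical order:
(stage3, stage2): stage3 before stage2 ✓
(stage4, stage2): stage4 before stage2 ✓
(stage6, stage2): stage6 before stage2 ✓
(stage7, stage2): stage7 before stage2 ✓
(stage8, stage2): stage8 before stage2 ✓
Count: 5.

5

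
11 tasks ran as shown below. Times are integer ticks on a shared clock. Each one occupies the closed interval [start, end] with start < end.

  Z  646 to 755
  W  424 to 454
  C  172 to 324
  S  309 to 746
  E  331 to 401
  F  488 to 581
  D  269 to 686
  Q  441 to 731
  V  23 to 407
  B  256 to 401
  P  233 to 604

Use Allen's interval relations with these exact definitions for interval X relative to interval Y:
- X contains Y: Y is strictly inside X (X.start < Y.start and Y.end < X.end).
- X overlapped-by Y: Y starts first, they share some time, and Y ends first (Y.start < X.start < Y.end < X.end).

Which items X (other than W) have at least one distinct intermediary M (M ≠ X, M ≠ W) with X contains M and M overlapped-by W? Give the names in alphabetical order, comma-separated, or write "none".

Target W = [424, 454].
Intermediaries M with M overlapped-by W: Q.
Via Q — items with X contains Q: S.
Union: S.

S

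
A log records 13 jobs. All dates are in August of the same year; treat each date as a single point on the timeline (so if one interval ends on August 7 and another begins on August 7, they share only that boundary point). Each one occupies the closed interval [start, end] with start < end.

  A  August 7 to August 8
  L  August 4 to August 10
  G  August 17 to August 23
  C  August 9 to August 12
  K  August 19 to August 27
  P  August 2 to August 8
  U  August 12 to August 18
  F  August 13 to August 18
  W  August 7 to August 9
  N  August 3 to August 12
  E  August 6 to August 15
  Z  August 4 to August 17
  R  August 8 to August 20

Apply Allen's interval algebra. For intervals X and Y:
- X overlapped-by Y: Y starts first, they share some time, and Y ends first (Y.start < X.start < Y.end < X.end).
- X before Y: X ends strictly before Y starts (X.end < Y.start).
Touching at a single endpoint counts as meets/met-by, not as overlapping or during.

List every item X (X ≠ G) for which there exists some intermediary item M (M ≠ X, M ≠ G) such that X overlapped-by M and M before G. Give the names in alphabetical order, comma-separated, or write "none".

Target G = [August 17, August 23].
Intermediaries M with M before G: A, C, E, L, N, P, W.
Via A — items with X overlapped-by A: none.
Via C — items with X overlapped-by C: none.
Via E — items with X overlapped-by E: F, R, U.
Via L — items with X overlapped-by L: C, E, R.
Via N — items with X overlapped-by N: E, R, Z.
Via P — items with X overlapped-by P: E, L, N, W, Z.
Via W — items with X overlapped-by W: R.
Union: C, E, F, L, N, R, U, W, Z.

C, E, F, L, N, R, U, W, Z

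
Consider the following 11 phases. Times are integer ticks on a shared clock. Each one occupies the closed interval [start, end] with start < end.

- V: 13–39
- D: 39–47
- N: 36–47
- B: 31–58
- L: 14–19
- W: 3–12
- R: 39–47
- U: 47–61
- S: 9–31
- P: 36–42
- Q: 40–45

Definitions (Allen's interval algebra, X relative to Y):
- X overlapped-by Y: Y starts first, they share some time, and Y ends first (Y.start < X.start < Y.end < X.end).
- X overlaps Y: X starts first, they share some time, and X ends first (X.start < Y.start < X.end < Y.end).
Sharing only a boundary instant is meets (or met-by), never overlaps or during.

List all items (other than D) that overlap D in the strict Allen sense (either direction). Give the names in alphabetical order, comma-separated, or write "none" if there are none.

Target D = [39, 47].
B [31, 58] → contains → no.
L [14, 19] → before → no.
N [36, 47] → finished-by → no.
P [36, 42] → overlaps → yes.
Q [40, 45] → during → no.
R [39, 47] → equals → no.
S [9, 31] → before → no.
U [47, 61] → met-by → no.
V [13, 39] → meets → no.
W [3, 12] → before → no.
Result: P.

P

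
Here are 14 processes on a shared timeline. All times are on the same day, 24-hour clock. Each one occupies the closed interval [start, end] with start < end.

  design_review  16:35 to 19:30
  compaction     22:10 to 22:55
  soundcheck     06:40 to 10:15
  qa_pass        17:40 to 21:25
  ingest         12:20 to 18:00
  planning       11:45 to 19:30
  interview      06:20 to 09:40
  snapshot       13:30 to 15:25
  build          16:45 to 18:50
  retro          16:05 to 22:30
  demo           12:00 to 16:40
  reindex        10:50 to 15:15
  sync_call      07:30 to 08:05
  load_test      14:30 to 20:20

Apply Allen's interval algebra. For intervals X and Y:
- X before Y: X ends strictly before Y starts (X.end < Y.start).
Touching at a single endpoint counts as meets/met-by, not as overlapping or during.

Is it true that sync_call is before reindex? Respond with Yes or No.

sync_call = [07:30, 08:05], reindex = [10:50, 15:15].
Actual relation of sync_call to reindex: before.
Asked whether 'before' holds → Yes.

Yes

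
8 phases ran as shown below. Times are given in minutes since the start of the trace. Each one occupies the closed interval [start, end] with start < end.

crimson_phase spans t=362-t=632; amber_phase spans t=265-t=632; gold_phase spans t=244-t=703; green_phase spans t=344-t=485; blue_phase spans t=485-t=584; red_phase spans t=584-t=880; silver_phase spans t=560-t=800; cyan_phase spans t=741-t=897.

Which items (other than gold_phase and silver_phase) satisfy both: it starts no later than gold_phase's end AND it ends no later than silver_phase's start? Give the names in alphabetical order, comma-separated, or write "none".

Conditions: its start is no later than gold_phase's end (X.start <= t=703) AND its end is no later than silver_phase's start (X.end <= t=560).
amber_phase: start t=265 <= t=703? ✓; end t=632 <= t=560? ✗ → no.
blue_phase: start t=485 <= t=703? ✓; end t=584 <= t=560? ✗ → no.
crimson_phase: start t=362 <= t=703? ✓; end t=632 <= t=560? ✗ → no.
cyan_phase: start t=741 <= t=703? ✗; end t=897 <= t=560? ✗ → no.
green_phase: start t=344 <= t=703? ✓; end t=485 <= t=560? ✓ → yes.
red_phase: start t=584 <= t=703? ✓; end t=880 <= t=560? ✗ → no.
Result: green_phase.

green_phase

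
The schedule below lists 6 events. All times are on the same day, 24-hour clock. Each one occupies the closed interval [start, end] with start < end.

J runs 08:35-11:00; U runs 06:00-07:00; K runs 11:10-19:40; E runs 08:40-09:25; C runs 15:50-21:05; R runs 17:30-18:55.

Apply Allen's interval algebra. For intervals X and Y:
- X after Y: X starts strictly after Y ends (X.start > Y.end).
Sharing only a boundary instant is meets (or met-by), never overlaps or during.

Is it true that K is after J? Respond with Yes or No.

K = [11:10, 19:40], J = [08:35, 11:00].
Actual relation of K to J: after.
Asked whether 'after' holds → Yes.

Yes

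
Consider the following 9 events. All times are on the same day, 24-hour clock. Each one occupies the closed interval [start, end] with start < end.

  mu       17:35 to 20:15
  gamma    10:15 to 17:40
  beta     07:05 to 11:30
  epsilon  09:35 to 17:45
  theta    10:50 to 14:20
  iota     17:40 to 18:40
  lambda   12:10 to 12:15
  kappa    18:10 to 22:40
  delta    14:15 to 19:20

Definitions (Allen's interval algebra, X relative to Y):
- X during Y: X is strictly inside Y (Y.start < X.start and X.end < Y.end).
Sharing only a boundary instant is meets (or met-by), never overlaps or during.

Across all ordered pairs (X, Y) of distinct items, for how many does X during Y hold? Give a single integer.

8

Checking all 72 ordered pairs for relation 'during'; matching pairs in alphabetical order:
(gamma, epsilon): gamma during epsilon ✓
(iota, delta): iota during delta ✓
(iota, mu): iota during mu ✓
(lambda, epsilon): lambda during epsilon ✓
(lambda, gamma): lambda during gamma ✓
(lambda, theta): lambda during theta ✓
(theta, epsilon): theta during epsilon ✓
(theta, gamma): theta during gamma ✓
Count: 8.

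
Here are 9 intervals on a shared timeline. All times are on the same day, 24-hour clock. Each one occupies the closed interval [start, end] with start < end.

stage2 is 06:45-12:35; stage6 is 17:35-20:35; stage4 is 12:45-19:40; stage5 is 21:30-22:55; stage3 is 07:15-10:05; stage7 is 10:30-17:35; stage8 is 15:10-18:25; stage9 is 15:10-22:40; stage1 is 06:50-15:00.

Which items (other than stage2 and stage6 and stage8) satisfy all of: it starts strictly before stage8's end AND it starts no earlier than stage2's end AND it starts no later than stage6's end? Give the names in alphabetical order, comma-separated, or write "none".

stage4, stage9

Conditions: its start is strictly before stage8's end (X.start < 18:25) AND its start is no earlier than stage2's end (X.start >= 12:35) AND its start is no later than stage6's end (X.start <= 20:35).
stage1: start 06:50 < 18:25? ✓; start 06:50 >= 12:35? ✗; start 06:50 <= 20:35? ✓ → no.
stage3: start 07:15 < 18:25? ✓; start 07:15 >= 12:35? ✗; start 07:15 <= 20:35? ✓ → no.
stage4: start 12:45 < 18:25? ✓; start 12:45 >= 12:35? ✓; start 12:45 <= 20:35? ✓ → yes.
stage5: start 21:30 < 18:25? ✗; start 21:30 >= 12:35? ✓; start 21:30 <= 20:35? ✗ → no.
stage7: start 10:30 < 18:25? ✓; start 10:30 >= 12:35? ✗; start 10:30 <= 20:35? ✓ → no.
stage9: start 15:10 < 18:25? ✓; start 15:10 >= 12:35? ✓; start 15:10 <= 20:35? ✓ → yes.
Result: stage4, stage9.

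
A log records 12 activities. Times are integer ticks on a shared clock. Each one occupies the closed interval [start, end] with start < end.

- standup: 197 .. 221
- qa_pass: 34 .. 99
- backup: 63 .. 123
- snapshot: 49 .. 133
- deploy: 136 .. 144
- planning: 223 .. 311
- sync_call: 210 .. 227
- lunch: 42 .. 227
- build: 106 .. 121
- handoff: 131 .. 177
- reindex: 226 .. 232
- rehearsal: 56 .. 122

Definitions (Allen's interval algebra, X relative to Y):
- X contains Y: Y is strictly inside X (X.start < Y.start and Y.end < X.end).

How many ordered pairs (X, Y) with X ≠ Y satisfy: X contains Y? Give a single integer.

14

Checking all 132 ordered pairs for relation 'contains'; matching pairs in alphabetical order:
(backup, build): backup contains build ✓
(handoff, deploy): handoff contains deploy ✓
(lunch, backup): lunch contains backup ✓
(lunch, build): lunch contains build ✓
(lunch, deploy): lunch contains deploy ✓
(lunch, handoff): lunch contains handoff ✓
(lunch, rehearsal): lunch contains rehearsal ✓
(lunch, snapshot): lunch contains snapshot ✓
(lunch, standup): lunch contains standup ✓
(planning, reindex): planning contains reindex ✓
(rehearsal, build): rehearsal contains build ✓
(snapshot, backup): snapshot contains backup ✓
(snapshot, build): snapshot contains build ✓
(snapshot, rehearsal): snapshot contains rehearsal ✓
Count: 14.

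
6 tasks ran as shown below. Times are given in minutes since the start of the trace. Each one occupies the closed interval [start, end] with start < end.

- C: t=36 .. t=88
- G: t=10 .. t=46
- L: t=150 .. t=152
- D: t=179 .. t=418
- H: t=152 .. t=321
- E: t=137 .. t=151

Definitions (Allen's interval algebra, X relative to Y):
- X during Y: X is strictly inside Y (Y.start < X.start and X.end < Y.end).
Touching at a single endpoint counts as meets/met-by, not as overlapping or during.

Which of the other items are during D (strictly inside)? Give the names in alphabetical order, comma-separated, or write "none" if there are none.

Target D = [t=179, t=418].
C [t=36, t=88] → before → no.
E [t=137, t=151] → before → no.
G [t=10, t=46] → before → no.
H [t=152, t=321] → overlaps → no.
L [t=150, t=152] → before → no.
Result: none.

none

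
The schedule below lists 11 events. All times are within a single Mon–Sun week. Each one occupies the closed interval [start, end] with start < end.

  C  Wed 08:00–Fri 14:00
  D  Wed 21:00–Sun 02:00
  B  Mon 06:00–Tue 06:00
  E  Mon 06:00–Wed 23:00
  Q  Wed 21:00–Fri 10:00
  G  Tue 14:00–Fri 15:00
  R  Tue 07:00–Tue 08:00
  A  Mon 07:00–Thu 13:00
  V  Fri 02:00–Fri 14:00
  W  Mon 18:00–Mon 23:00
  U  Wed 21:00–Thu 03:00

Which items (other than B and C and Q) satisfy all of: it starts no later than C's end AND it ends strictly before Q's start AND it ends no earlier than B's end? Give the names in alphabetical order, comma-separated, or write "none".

Conditions: its start is no later than C's end (X.start <= Fri 14:00) AND its end is strictly before Q's start (X.end < Wed 21:00) AND its end is no earlier than B's end (X.end >= Tue 06:00).
A: start Mon 07:00 <= Fri 14:00? ✓; end Thu 13:00 < Wed 21:00? ✗; end Thu 13:00 >= Tue 06:00? ✓ → no.
D: start Wed 21:00 <= Fri 14:00? ✓; end Sun 02:00 < Wed 21:00? ✗; end Sun 02:00 >= Tue 06:00? ✓ → no.
E: start Mon 06:00 <= Fri 14:00? ✓; end Wed 23:00 < Wed 21:00? ✗; end Wed 23:00 >= Tue 06:00? ✓ → no.
G: start Tue 14:00 <= Fri 14:00? ✓; end Fri 15:00 < Wed 21:00? ✗; end Fri 15:00 >= Tue 06:00? ✓ → no.
R: start Tue 07:00 <= Fri 14:00? ✓; end Tue 08:00 < Wed 21:00? ✓; end Tue 08:00 >= Tue 06:00? ✓ → yes.
U: start Wed 21:00 <= Fri 14:00? ✓; end Thu 03:00 < Wed 21:00? ✗; end Thu 03:00 >= Tue 06:00? ✓ → no.
V: start Fri 02:00 <= Fri 14:00? ✓; end Fri 14:00 < Wed 21:00? ✗; end Fri 14:00 >= Tue 06:00? ✓ → no.
W: start Mon 18:00 <= Fri 14:00? ✓; end Mon 23:00 < Wed 21:00? ✓; end Mon 23:00 >= Tue 06:00? ✗ → no.
Result: R.

R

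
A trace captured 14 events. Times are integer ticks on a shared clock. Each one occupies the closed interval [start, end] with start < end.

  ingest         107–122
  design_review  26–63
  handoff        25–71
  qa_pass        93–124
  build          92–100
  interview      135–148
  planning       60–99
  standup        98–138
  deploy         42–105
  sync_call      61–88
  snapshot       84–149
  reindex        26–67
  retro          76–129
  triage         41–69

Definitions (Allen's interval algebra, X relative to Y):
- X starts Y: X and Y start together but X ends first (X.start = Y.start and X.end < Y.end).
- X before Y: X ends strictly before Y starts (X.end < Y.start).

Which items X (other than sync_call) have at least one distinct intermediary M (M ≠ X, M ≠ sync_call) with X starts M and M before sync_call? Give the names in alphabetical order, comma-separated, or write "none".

Target sync_call = [61, 88].
Intermediaries M with M before sync_call: none.
Union: none.

none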